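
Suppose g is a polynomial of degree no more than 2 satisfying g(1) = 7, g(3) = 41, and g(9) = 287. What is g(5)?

99

Write g(u) = au^2 + bu + c. Substituting each data point gives a linear system:
  a + b + c = 7
  9a + 3b + c = 41
  81a + 9b + c = 287
Solving the system yields a = 3, b = 5, c = -1.
So g(u) = 3u² + 5u - 1.
Then g(5) = 99.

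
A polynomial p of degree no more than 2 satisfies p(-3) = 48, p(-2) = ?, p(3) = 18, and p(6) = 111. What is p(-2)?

The 3 known points determine the degree-2 polynomial uniquely.
Write p(n) = an^2 + bn + c. Substituting each data point gives a linear system:
  9a - 3b + c = 48
  9a + 3b + c = 18
  36a + 6b + c = 111
Solving the system yields a = 4, b = -5, c = -3.
So p(n) = 4n² - 5n - 3.
Then p(-2) = 23.

23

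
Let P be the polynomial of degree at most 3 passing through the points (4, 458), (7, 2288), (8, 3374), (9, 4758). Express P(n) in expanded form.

P(n) = 6n^3 + 5n^2 - 3n + 6

Write P(n) = an^3 + bn^2 + cn + d. Substituting each data point gives a linear system:
  64a + 16b + 4c + d = 458
  343a + 49b + 7c + d = 2288
  512a + 64b + 8c + d = 3374
  729a + 81b + 9c + d = 4758
Solving the system yields a = 6, b = 5, c = -3, d = 6.
So P(n) = 6n^3 + 5n^2 - 3n + 6.
Check: P(9) = 4758. ✓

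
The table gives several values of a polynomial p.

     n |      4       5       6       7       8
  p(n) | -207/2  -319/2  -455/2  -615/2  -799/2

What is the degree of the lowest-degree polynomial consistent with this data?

Forward differences of the values at n = 4, 5, 6, 7, 8:
  p  : -207/2  -319/2  -455/2  -615/2  -799/2
  Δ  : -56  -68  -80  -92
  Δ^2: -12  -12  -12
  Δ^3: 0  0
  Δ^4: 0
The second differences are constant (-12) and nonzero, while all higher differences vanish, so the minimal degree is 2.

2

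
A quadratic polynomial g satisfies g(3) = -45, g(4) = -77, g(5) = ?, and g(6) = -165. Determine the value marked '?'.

The 3 known points determine the degree-2 polynomial uniquely.
Write g(n) = an^2 + bn + c. Substituting each data point gives a linear system:
  9a + 3b + c = -45
  16a + 4b + c = -77
  36a + 6b + c = -165
Solving the system yields a = -4, b = -4, c = 3.
So g(n) = -4n^2 - 4n + 3.
Then g(5) = -117.

-117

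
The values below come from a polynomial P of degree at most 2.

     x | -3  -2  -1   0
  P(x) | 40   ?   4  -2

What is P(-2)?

On equispaced nodes a degree-2 polynomial has vanishing third forward difference, so
  - P(-3) + 3·P(-2) - 3·P(-1) + P(0) = 0.
Substituting the known values and solving for P(-2):
  3·P(-2) = 54
  P(-2) = 18.

18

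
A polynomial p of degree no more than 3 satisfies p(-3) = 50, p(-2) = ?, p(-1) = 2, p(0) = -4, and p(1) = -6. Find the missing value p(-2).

The 4 known points determine the degree-3 polynomial uniquely.
Write p(s) = as^3 + bs^2 + cs + d. Substituting each data point gives a linear system:
  -27a + 9b - 3c + d = 50
  -a + b - c + d = 2
  d = -4
  a + b + c + d = -6
Solving the system yields a = -1, b = 2, c = -3, d = -4.
So p(s) = -s³ + 2s² - 3s - 4.
Then p(-2) = 18.

18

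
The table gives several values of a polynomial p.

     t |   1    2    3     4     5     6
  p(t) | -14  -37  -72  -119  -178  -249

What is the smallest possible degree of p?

2

Forward differences of the values at t = 1, 2, 3, 4, 5, 6:
  p  : -14  -37  -72  -119  -178  -249
  Δ  : -23  -35  -47  -59  -71
  Δ^2: -12  -12  -12  -12
  Δ^3: 0  0  0
  Δ^4: 0  0
  Δ^5: 0
The second differences are constant (-12) and nonzero, while all higher differences vanish, so the minimal degree is 2.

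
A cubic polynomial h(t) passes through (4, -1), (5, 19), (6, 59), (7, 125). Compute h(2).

-5

Using the Lagrange interpolation formula with nodes 4, 5, 6, 7:
  L_0(t) = (t - 5)(t - 6)(t - 7) / -6
  L_1(t) = (t - 4)(t - 6)(t - 7) / 2
  L_2(t) = (t - 4)(t - 5)(t - 7) / -2
  L_3(t) = (t - 4)(t - 5)(t - 6) / 6
Then h(t) = -1·L_0(t) + 19·L_1(t) + 59·L_2(t) + 125·L_3(t).
Expanding and collecting terms gives h(t) = t^3 - 5t^2 + 4t - 1.
Evaluating at t = 2: h(2) = -5.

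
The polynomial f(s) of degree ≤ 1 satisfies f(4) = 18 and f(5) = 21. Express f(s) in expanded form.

f(s) = 3s + 6

Using the Lagrange interpolation formula with nodes 4, 5:
  L_0(s) = (s - 5) / -1
  L_1(s) = (s - 4) / 1
Then f(s) = 18·L_0(s) + 21·L_1(s).
Expanding and collecting terms gives f(s) = 3s + 6.
Check: f(5) = 21. ✓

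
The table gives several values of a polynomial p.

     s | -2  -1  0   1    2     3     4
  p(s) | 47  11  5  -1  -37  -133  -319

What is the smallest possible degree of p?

3

Forward differences of the values at s = -2, -1, 0, 1, 2, 3, 4:
  p  : 47  11  5  -1  -37  -133  -319
  Δ  : -36  -6  -6  -36  -96  -186
  Δ^2: 30  0  -30  -60  -90
  Δ^3: -30  -30  -30  -30
  Δ^4: 0  0  0
  Δ^5: 0  0
  Δ^6: 0
The third differences are constant (-30) and nonzero, while all higher differences vanish, so the minimal degree is 3.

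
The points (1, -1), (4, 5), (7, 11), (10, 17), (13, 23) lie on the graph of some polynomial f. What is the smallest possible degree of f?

1

Forward differences of the values at x = 1, 4, 7, 10, 13:
  f  : -1  5  11  17  23
  Δ  : 6  6  6  6
  Δ^2: 0  0  0
  Δ^3: 0  0
  Δ^4: 0
The first differences are constant (6) and nonzero, while all higher differences vanish, so the minimal degree is 1.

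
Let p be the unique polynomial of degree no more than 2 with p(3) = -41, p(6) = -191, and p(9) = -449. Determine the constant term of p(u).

Write p(u) = au^2 + bu + c. Substituting each data point gives a linear system:
  9a + 3b + c = -41
  36a + 6b + c = -191
  81a + 9b + c = -449
Solving the system yields a = -6, b = 4, c = 1.
So p(u) = -6u^2 + 4u + 1.
The constant term is 1.

1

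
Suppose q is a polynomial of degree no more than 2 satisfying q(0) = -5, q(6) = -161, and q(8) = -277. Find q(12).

Write q(t) = at^2 + bt + c. Substituting each data point gives a linear system:
  c = -5
  36a + 6b + c = -161
  64a + 8b + c = -277
Solving the system yields a = -4, b = -2, c = -5.
So q(t) = -4t^2 - 2t - 5.
Then q(12) = -605.

-605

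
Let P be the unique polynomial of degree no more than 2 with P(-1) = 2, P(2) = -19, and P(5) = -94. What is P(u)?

Write P(u) = au^2 + bu + c. Substituting each data point gives a linear system:
  a - b + c = 2
  4a + 2b + c = -19
  25a + 5b + c = -94
Solving the system yields a = -3, b = -4, c = 1.
So P(u) = -3u² - 4u + 1.
Check: P(5) = -94. ✓

P(u) = -3u^2 - 4u + 1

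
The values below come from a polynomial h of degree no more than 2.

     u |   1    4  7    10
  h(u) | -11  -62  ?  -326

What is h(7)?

The 3 known points determine the degree-2 polynomial uniquely.
Write h(u) = au^2 + bu + c. Substituting each data point gives a linear system:
  a + b + c = -11
  16a + 4b + c = -62
  100a + 10b + c = -326
Solving the system yields a = -3, b = -2, c = -6.
So h(u) = -3u² - 2u - 6.
Then h(7) = -167.

-167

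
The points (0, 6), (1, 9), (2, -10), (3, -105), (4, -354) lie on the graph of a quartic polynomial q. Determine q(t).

q(t) = -t^4 - 3t^3 + 5t^2 + 2t + 6

Write q(t) = at^4 + bt^3 + ct^2 + dt + e. Substituting each data point gives a linear system:
  e = 6
  a + b + c + d + e = 9
  16a + 8b + 4c + 2d + e = -10
  81a + 27b + 9c + 3d + e = -105
  256a + 64b + 16c + 4d + e = -354
Solving the system yields a = -1, b = -3, c = 5, d = 2, e = 6.
So q(t) = -t^4 - 3t^3 + 5t^2 + 2t + 6.
Check: q(1) = 9. ✓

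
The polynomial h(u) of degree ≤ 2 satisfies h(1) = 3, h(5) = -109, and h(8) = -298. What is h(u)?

h(u) = -5u^2 + 2u + 6

Using the Lagrange interpolation formula with nodes 1, 5, 8:
  L_0(u) = (u - 5)(u - 8) / 28
  L_1(u) = (u - 1)(u - 8) / -12
  L_2(u) = (u - 1)(u - 5) / 21
Then h(u) = 3·L_0(u) - 109·L_1(u) - 298·L_2(u).
Expanding and collecting terms gives h(u) = -5u^2 + 2u + 6.
Check: h(5) = -109. ✓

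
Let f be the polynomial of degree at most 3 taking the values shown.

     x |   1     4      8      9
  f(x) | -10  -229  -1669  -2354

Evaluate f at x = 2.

-37

Using the Lagrange interpolation formula with nodes 1, 4, 8, 9:
  L_0(x) = (x - 4)(x - 8)(x - 9) / -168
  L_1(x) = (x - 1)(x - 8)(x - 9) / 60
  L_2(x) = (x - 1)(x - 4)(x - 9) / -28
  L_3(x) = (x - 1)(x - 4)(x - 8) / 40
Then f(x) = -10·L_0(x) - 229·L_1(x) - 1669·L_2(x) - 2354·L_3(x).
Expanding and collecting terms gives f(x) = -3x^3 - 2x^2 - 5.
Evaluating at x = 2: f(2) = -37.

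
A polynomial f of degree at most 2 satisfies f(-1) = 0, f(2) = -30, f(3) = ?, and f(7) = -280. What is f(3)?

The 3 known points determine the degree-2 polynomial uniquely.
Write f(n) = an^2 + bn + c. Substituting each data point gives a linear system:
  a - b + c = 0
  4a + 2b + c = -30
  49a + 7b + c = -280
Solving the system yields a = -5, b = -5, c = 0.
So f(n) = -5n^2 - 5n.
Then f(3) = -60.

-60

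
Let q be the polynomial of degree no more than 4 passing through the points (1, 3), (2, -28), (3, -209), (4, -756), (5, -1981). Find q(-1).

-1

Forward differences of the values at u = 1, 2, 3, 4, 5:
  q  : 3  -28  -209  -756  -1981
  Δ  : -31  -181  -547  -1225
  Δ^2: -150  -366  -678
  Δ^3: -216  -312
  Δ^4: -96
The fourth differences are constant, confirming degree 4.
Interpolating (Newton forward form) and evaluating at u = -1 gives q(-1) = -1.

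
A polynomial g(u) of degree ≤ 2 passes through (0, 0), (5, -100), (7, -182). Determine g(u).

Write g(u) = au^2 + bu + c. Substituting each data point gives a linear system:
  c = 0
  25a + 5b + c = -100
  49a + 7b + c = -182
Solving the system yields a = -3, b = -5, c = 0.
So g(u) = -3u^2 - 5u.
Check: g(5) = -100. ✓

g(u) = -3u^2 - 5u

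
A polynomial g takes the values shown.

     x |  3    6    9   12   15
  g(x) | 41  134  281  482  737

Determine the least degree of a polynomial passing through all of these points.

2

Forward differences of the values at x = 3, 6, 9, 12, 15:
  g  : 41  134  281  482  737
  Δ  : 93  147  201  255
  Δ^2: 54  54  54
  Δ^3: 0  0
  Δ^4: 0
The second differences are constant (54) and nonzero, while all higher differences vanish, so the minimal degree is 2.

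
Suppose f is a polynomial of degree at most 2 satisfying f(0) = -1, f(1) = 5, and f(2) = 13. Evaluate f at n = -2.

Write f(n) = an^2 + bn + c. Substituting each data point gives a linear system:
  c = -1
  a + b + c = 5
  4a + 2b + c = 13
Solving the system yields a = 1, b = 5, c = -1.
So f(n) = n² + 5n - 1.
Then f(-2) = -7.

-7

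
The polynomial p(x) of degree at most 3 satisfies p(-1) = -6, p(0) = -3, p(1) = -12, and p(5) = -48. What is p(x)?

Using the Lagrange interpolation formula with nodes -1, 0, 1, 5:
  L_0(x) = x(x - 1)(x - 5) / -12
  L_1(x) = (x + 1)(x - 1)(x - 5) / 5
  L_2(x) = (x + 1)x(x - 5) / -8
  L_3(x) = (x + 1)x(x - 1) / 120
Then p(x) = -6·L_0(x) - 3·L_1(x) - 12·L_2(x) - 48·L_3(x).
Expanding and collecting terms gives p(x) = x^3 - 6x^2 - 4x - 3.
Check: p(5) = -48. ✓

p(x) = x^3 - 6x^2 - 4x - 3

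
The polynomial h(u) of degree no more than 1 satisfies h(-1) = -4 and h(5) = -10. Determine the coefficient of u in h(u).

Write h(u) = au + b. Substituting each data point gives a linear system:
  -a + b = -4
  5a + b = -10
Solving the system yields a = -1, b = -5.
So h(u) = -u - 5.
The leading coefficient is -1.

-1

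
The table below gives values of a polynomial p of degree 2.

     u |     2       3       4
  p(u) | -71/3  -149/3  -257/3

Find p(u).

p(u) = -5u^2 - u - 5/3

Write p(u) = au^2 + bu + c. Substituting each data point gives a linear system:
  4a + 2b + c = -71/3
  9a + 3b + c = -149/3
  16a + 4b + c = -257/3
Solving the system yields a = -5, b = -1, c = -5/3.
So p(u) = -5u^2 - u - 5/3.
Check: p(4) = -257/3. ✓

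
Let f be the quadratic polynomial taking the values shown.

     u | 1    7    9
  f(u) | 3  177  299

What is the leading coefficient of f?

4

Write f(u) = au^2 + bu + c. Substituting each data point gives a linear system:
  a + b + c = 3
  49a + 7b + c = 177
  81a + 9b + c = 299
Solving the system yields a = 4, b = -3, c = 2.
So f(u) = 4u² - 3u + 2.
The leading coefficient is 4.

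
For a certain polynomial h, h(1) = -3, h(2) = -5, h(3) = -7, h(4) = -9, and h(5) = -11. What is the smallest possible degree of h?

Forward differences of the values at u = 1, 2, 3, 4, 5:
  h  : -3  -5  -7  -9  -11
  Δ  : -2  -2  -2  -2
  Δ^2: 0  0  0
  Δ^3: 0  0
  Δ^4: 0
The first differences are constant (-2) and nonzero, while all higher differences vanish, so the minimal degree is 1.

1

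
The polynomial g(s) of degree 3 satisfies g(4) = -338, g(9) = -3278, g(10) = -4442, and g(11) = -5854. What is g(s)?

Write g(s) = as^3 + bs^2 + cs + d. Substituting each data point gives a linear system:
  64a + 16b + 4c + d = -338
  729a + 81b + 9c + d = -3278
  1000a + 100b + 10c + d = -4442
  1331a + 121b + 11c + d = -5854
Solving the system yields a = -4, b = -4, c = -4, d = -2.
So g(s) = -4s^3 - 4s^2 - 4s - 2.
Check: g(9) = -3278. ✓

g(s) = -4s^3 - 4s^2 - 4s - 2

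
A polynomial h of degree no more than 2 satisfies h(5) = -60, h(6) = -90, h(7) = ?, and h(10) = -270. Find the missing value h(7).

The 3 known points determine the degree-2 polynomial uniquely.
Write h(x) = ax^2 + bx + c. Substituting each data point gives a linear system:
  25a + 5b + c = -60
  36a + 6b + c = -90
  100a + 10b + c = -270
Solving the system yields a = -3, b = 3, c = 0.
So h(x) = -3x^2 + 3x.
Then h(7) = -126.

-126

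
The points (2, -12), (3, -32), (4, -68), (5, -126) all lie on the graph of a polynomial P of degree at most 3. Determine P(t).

Using the Lagrange interpolation formula with nodes 2, 3, 4, 5:
  L_0(t) = (t - 3)(t - 4)(t - 5) / -6
  L_1(t) = (t - 2)(t - 4)(t - 5) / 2
  L_2(t) = (t - 2)(t - 3)(t - 5) / -2
  L_3(t) = (t - 2)(t - 3)(t - 4) / 6
Then P(t) = -12·L_0(t) - 32·L_1(t) - 68·L_2(t) - 126·L_3(t).
Expanding and collecting terms gives P(t) = -t^3 + t^2 - 6t + 4.
Check: P(5) = -126. ✓

P(t) = -t^3 + t^2 - 6t + 4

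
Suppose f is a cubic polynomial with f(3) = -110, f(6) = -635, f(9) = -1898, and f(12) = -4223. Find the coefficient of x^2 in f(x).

-5

Write f(x) = ax^3 + bx^2 + cx + d. Substituting each data point gives a linear system:
  27a + 9b + 3c + d = -110
  216a + 36b + 6c + d = -635
  729a + 81b + 9c + d = -1898
  1728a + 144b + 12c + d = -4223
Solving the system yields a = -2, b = -5, c = -4, d = 1.
So f(x) = -2x³ - 5x² - 4x + 1.
The coefficient of x^2 is -5.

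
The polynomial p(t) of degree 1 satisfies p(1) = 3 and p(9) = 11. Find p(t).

p(t) = t + 2

Using the Lagrange interpolation formula with nodes 1, 9:
  L_0(t) = (t - 9) / -8
  L_1(t) = (t - 1) / 8
Then p(t) = 3·L_0(t) + 11·L_1(t).
Expanding and collecting terms gives p(t) = t + 2.
Check: p(1) = 3. ✓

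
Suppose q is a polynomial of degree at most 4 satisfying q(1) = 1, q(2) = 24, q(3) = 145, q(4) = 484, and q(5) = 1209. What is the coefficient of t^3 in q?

Write q(t) = at^4 + bt^3 + ct^2 + dt + e. Substituting each data point gives a linear system:
  a + b + c + d + e = 1
  16a + 8b + 4c + 2d + e = 24
  81a + 27b + 9c + 3d + e = 145
  256a + 64b + 16c + 4d + e = 484
  625a + 125b + 25c + 5d + e = 1209
Solving the system yields a = 2, b = 0, c = -1, d = -4, e = 4.
So q(t) = 2t⁴ - t² - 4t + 4.
The coefficient of t^3 is 0.

0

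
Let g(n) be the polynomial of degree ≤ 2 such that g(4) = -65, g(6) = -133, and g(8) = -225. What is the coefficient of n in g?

-4

Write g(n) = an^2 + bn + c. Substituting each data point gives a linear system:
  16a + 4b + c = -65
  36a + 6b + c = -133
  64a + 8b + c = -225
Solving the system yields a = -3, b = -4, c = -1.
So g(n) = -3n² - 4n - 1.
The coefficient of n is -4.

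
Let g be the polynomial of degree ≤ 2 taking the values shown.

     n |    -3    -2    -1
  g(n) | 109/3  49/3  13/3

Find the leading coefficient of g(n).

4

Write g(n) = an^2 + bn + c. Substituting each data point gives a linear system:
  9a - 3b + c = 109/3
  4a - 2b + c = 49/3
  a - b + c = 13/3
Solving the system yields a = 4, b = 0, c = 1/3.
So g(n) = 4n^2 + 1/3.
The leading coefficient is 4.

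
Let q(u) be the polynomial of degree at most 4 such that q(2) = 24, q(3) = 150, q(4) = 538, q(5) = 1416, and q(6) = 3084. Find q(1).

Using the Lagrange interpolation formula with nodes 2, 3, 4, 5, 6:
  L_0(u) = (u - 3)(u - 4)(u - 5)(u - 6) / 24
  L_1(u) = (u - 2)(u - 4)(u - 5)(u - 6) / -6
  L_2(u) = (u - 2)(u - 3)(u - 5)(u - 6) / 4
  L_3(u) = (u - 2)(u - 3)(u - 4)(u - 6) / -6
  L_4(u) = (u - 2)(u - 3)(u - 4)(u - 5) / 24
Then q(u) = 24·L_0(u) + 150·L_1(u) + 538·L_2(u) + 1416·L_3(u) + 3084·L_4(u).
Expanding and collecting terms gives q(u) = 3u^4 - 4u^3 + 2u^2 - 3u + 6.
Evaluating at u = 1: q(1) = 4.

4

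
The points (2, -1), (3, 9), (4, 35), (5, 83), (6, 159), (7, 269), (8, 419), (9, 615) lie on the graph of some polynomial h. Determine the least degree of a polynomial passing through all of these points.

3

Forward differences of the values at t = 2, 3, 4, 5, 6, 7, 8, 9:
  h  : -1  9  35  83  159  269  419  615
  Δ  : 10  26  48  76  110  150  196
  Δ^2: 16  22  28  34  40  46
  Δ^3: 6  6  6  6  6
  Δ^4: 0  0  0  0
  Δ^5: 0  0  0
  Δ^6: 0  0
  Δ^7: 0
The third differences are constant (6) and nonzero, while all higher differences vanish, so the minimal degree is 3.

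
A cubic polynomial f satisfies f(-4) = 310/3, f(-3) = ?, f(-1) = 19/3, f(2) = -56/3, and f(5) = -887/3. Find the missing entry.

43

The 4 known points determine the degree-3 polynomial uniquely.
Write f(n) = an^3 + bn^2 + cn + d. Substituting each data point gives a linear system:
  -64a + 16b - 4c + d = 310/3
  -a + b - c + d = 19/3
  8a + 4b + 2c + d = -56/3
  125a + 25b + 5c + d = -887/3
Solving the system yields a = -2, b = -2, c = -1/3, d = 6.
So f(n) = -2n^3 - 2n^2 - (1/3)n + 6.
Then f(-3) = 43.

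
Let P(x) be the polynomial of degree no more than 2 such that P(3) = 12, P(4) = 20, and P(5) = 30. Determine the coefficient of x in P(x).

Write P(x) = ax^2 + bx + c. Substituting each data point gives a linear system:
  9a + 3b + c = 12
  16a + 4b + c = 20
  25a + 5b + c = 30
Solving the system yields a = 1, b = 1, c = 0.
So P(x) = x^2 + x.
The coefficient of x is 1.

1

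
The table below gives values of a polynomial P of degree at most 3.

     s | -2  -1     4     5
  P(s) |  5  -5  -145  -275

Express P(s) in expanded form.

P(s) = -2s^3 - s^2 + s - 5

Using the Lagrange interpolation formula with nodes -2, -1, 4, 5:
  L_0(s) = (s + 1)(s - 4)(s - 5) / -42
  L_1(s) = (s + 2)(s - 4)(s - 5) / 30
  L_2(s) = (s + 2)(s + 1)(s - 5) / -30
  L_3(s) = (s + 2)(s + 1)(s - 4) / 42
Then P(s) = 5·L_0(s) - 5·L_1(s) - 145·L_2(s) - 275·L_3(s).
Expanding and collecting terms gives P(s) = -2s^3 - s^2 + s - 5.
Check: P(-1) = -5. ✓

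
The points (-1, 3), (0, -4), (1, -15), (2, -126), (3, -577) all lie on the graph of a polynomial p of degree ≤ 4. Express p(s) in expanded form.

p(s) = -6s^4 - 4s^3 + 4s^2 - 5s - 4

Write p(s) = as^4 + bs^3 + cs^2 + ds + e. Substituting each data point gives a linear system:
  a - b + c - d + e = 3
  e = -4
  a + b + c + d + e = -15
  16a + 8b + 4c + 2d + e = -126
  81a + 27b + 9c + 3d + e = -577
Solving the system yields a = -6, b = -4, c = 4, d = -5, e = -4.
So p(s) = -6s⁴ - 4s³ + 4s² - 5s - 4.
Check: p(2) = -126. ✓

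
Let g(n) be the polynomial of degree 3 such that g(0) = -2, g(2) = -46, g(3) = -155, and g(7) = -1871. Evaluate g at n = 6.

Using the Lagrange interpolation formula with nodes 0, 2, 3, 7:
  L_0(n) = (n - 2)(n - 3)(n - 7) / -42
  L_1(n) = n(n - 3)(n - 7) / 10
  L_2(n) = n(n - 2)(n - 7) / -12
  L_3(n) = n(n - 2)(n - 3) / 140
Then g(n) = -2·L_0(n) - 46·L_1(n) - 155·L_2(n) - 1871·L_3(n).
Expanding and collecting terms gives g(n) = -5n^3 - 4n^2 + 6n - 2.
Evaluating at n = 6: g(6) = -1190.

-1190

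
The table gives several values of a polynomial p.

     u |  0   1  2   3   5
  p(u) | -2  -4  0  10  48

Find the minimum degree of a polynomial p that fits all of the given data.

Divided differences on the nodes 0, 1, 2, 3, 5:
  order 0: -2  -4  0  10  48
  order 1: -2  4  10  19
  order 2: 3  3  3
  order 3: 0  0
  order 4: 0
The order-2 divided differences are all 3 (nonzero) and every higher order vanishes, so the data lies on a polynomial of degree exactly 2.

2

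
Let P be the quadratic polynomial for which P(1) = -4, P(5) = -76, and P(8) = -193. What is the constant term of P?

Write P(u) = au^2 + bu + c. Substituting each data point gives a linear system:
  a + b + c = -4
  25a + 5b + c = -76
  64a + 8b + c = -193
Solving the system yields a = -3, b = 0, c = -1.
So P(u) = -3u² - 1.
The constant term is -1.

-1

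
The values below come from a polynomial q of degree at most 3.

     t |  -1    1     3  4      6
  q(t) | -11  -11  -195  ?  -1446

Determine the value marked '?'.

-446

The 4 known points determine the degree-3 polynomial uniquely.
Write q(t) = at^3 + bt^2 + ct + d. Substituting each data point gives a linear system:
  -a + b - c + d = -11
  a + b + c + d = -11
  27a + 9b + 3c + d = -195
  216a + 36b + 6c + d = -1446
Solving the system yields a = -6, b = -5, c = 6, d = -6.
So q(t) = -6t³ - 5t² + 6t - 6.
Then q(4) = -446.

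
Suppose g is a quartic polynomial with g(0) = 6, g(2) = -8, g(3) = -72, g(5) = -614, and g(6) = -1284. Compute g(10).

-9984

Using the Lagrange interpolation formula with nodes 0, 2, 3, 5, 6:
  L_0(u) = (u - 2)(u - 3)(u - 5)(u - 6) / 180
  L_1(u) = u(u - 3)(u - 5)(u - 6) / -24
  L_2(u) = u(u - 2)(u - 5)(u - 6) / 18
  L_3(u) = u(u - 2)(u - 3)(u - 6) / -30
  L_4(u) = u(u - 2)(u - 3)(u - 5) / 72
Then g(u) = 6·L_0(u) - 8·L_1(u) - 72·L_2(u) - 614·L_3(u) - 1284·L_4(u).
Expanding and collecting terms gives g(u) = -u^4 + u + 6.
Evaluating at u = 10: g(10) = -9984.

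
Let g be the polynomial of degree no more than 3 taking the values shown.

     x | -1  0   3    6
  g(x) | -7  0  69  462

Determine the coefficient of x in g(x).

Write g(x) = ax^3 + bx^2 + cx + d. Substituting each data point gives a linear system:
  -a + b - c + d = -7
  d = 0
  27a + 9b + 3c + d = 69
  216a + 36b + 6c + d = 462
Solving the system yields a = 2, b = 0, c = 5, d = 0.
So g(x) = 2x^3 + 5x.
The coefficient of x is 5.

5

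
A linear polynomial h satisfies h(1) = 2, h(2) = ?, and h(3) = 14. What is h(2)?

8

The 2 known points determine the degree-1 polynomial uniquely.
Write h(t) = at + b. Substituting each data point gives a linear system:
  a + b = 2
  3a + b = 14
Solving the system yields a = 6, b = -4.
So h(t) = 6t - 4.
Then h(2) = 8.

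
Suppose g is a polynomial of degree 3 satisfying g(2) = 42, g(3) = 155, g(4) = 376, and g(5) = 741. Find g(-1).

Write g(t) = at^3 + bt^2 + ct + d. Substituting each data point gives a linear system:
  8a + 4b + 2c + d = 42
  27a + 9b + 3c + d = 155
  64a + 16b + 4c + d = 376
  125a + 25b + 5c + d = 741
Solving the system yields a = 6, b = 0, c = -1, d = -4.
So g(t) = 6t^3 - t - 4.
Then g(-1) = -9.

-9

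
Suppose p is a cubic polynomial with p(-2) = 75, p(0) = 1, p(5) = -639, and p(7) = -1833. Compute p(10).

Using the Lagrange interpolation formula with nodes -2, 0, 5, 7:
  L_0(s) = s(s - 5)(s - 7) / -126
  L_1(s) = (s + 2)(s - 5)(s - 7) / 70
  L_2(s) = (s + 2)s(s - 7) / -70
  L_3(s) = (s + 2)s(s - 5) / 126
Then p(s) = 75·L_0(s) + 1·L_1(s) - 639·L_2(s) - 1833·L_3(s).
Expanding and collecting terms gives p(s) = -6s^3 + 5s^2 - 3s + 1.
Evaluating at s = 10: p(10) = -5529.

-5529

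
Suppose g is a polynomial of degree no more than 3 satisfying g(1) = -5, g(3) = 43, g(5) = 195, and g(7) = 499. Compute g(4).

103

Write g(n) = an^3 + bn^2 + cn + d. Substituting each data point gives a linear system:
  a + b + c + d = -5
  27a + 9b + 3c + d = 43
  125a + 25b + 5c + d = 195
  343a + 49b + 7c + d = 499
Solving the system yields a = 1, b = 4, c = -5, d = -5.
So g(n) = n^3 + 4n^2 - 5n - 5.
Then g(4) = 103.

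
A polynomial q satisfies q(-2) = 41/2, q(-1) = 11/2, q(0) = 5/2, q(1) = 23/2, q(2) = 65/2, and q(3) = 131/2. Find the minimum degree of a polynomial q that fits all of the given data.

2

Forward differences of the values at s = -2, -1, 0, 1, 2, 3:
  q  : 41/2  11/2  5/2  23/2  65/2  131/2
  Δ  : -15  -3  9  21  33
  Δ^2: 12  12  12  12
  Δ^3: 0  0  0
  Δ^4: 0  0
  Δ^5: 0
The second differences are constant (12) and nonzero, while all higher differences vanish, so the minimal degree is 2.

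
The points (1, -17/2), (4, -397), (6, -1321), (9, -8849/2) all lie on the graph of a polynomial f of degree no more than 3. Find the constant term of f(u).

Write f(u) = au^3 + bu^2 + cu + d. Substituting each data point gives a linear system:
  a + b + c + d = -17/2
  64a + 16b + 4c + d = -397
  216a + 36b + 6c + d = -1321
  729a + 81b + 9c + d = -8849/2
Solving the system yields a = -6, b = -1/2, c = -1, d = -1.
So f(u) = -6u^3 - (1/2)u^2 - u - 1.
The constant term is -1.

-1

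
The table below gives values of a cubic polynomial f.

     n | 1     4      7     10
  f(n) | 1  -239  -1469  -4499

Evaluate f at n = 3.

-89

Write f(n) = an^3 + bn^2 + cn + d. Substituting each data point gives a linear system:
  a + b + c + d = 1
  64a + 16b + 4c + d = -239
  343a + 49b + 7c + d = -1469
  1000a + 100b + 10c + d = -4499
Solving the system yields a = -5, b = 5, c = 0, d = 1.
So f(n) = -5n³ + 5n² + 1.
Then f(3) = -89.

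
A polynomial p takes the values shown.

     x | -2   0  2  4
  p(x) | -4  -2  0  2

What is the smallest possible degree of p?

1

Forward differences of the values at x = -2, 0, 2, 4:
  p  : -4  -2  0  2
  Δ  : 2  2  2
  Δ^2: 0  0
  Δ^3: 0
The first differences are constant (2) and nonzero, while all higher differences vanish, so the minimal degree is 1.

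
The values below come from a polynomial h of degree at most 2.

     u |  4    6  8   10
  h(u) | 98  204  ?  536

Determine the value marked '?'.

The 3 known points determine the degree-2 polynomial uniquely.
Write h(u) = au^2 + bu + c. Substituting each data point gives a linear system:
  16a + 4b + c = 98
  36a + 6b + c = 204
  100a + 10b + c = 536
Solving the system yields a = 5, b = 3, c = 6.
So h(u) = 5u^2 + 3u + 6.
Then h(8) = 350.

350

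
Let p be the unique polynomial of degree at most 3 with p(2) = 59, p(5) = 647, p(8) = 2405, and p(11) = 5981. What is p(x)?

p(x) = 4x^3 + 5x^2 + 5x - 3

Write p(x) = ax^3 + bx^2 + cx + d. Substituting each data point gives a linear system:
  8a + 4b + 2c + d = 59
  125a + 25b + 5c + d = 647
  512a + 64b + 8c + d = 2405
  1331a + 121b + 11c + d = 5981
Solving the system yields a = 4, b = 5, c = 5, d = -3.
So p(x) = 4x^3 + 5x^2 + 5x - 3.
Check: p(2) = 59. ✓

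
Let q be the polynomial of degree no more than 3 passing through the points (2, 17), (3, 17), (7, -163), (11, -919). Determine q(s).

Using the Lagrange interpolation formula with nodes 2, 3, 7, 11:
  L_0(s) = (s - 3)(s - 7)(s - 11) / -45
  L_1(s) = (s - 2)(s - 7)(s - 11) / 32
  L_2(s) = (s - 2)(s - 3)(s - 11) / -80
  L_3(s) = (s - 2)(s - 3)(s - 7) / 288
Then q(s) = 17·L_0(s) + 17·L_1(s) - 163·L_2(s) - 919·L_3(s).
Expanding and collecting terms gives q(s) = -s³ + 3s² + 4s + 5.
Check: q(2) = 17. ✓

q(s) = -s^3 + 3s^2 + 4s + 5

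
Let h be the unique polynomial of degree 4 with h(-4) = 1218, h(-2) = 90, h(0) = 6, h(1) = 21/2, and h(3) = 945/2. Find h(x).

Write h(x) = ax^4 + bx^3 + cx^2 + dx + e. Substituting each data point gives a linear system:
  256a - 64b + 16c - 4d + e = 1218
  16a - 8b + 4c - 2d + e = 90
  e = 6
  a + b + c + d + e = 21/2
  81a + 27b + 9c + 3d + e = 945/2
Solving the system yields a = 5, b = 2, c = 5/2, d = -5, e = 6.
So h(x) = 5x^4 + 2x^3 + (5/2)x^2 - 5x + 6.
Check: h(3) = 945/2. ✓

h(x) = 5x^4 + 2x^3 + (5/2)x^2 - 5x + 6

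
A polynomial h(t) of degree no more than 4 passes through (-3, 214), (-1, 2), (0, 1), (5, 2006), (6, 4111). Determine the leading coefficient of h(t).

3

Write h(t) = at^4 + bt^3 + ct^2 + dt + e. Substituting each data point gives a linear system:
  81a - 27b + 9c - 3d + e = 214
  a - b + c - d + e = 2
  e = 1
  625a + 125b + 25c + 5d + e = 2006
  1296a + 216b + 36c + 6d + e = 4111
Solving the system yields a = 3, b = 1, c = 0, d = 1, e = 1.
So h(t) = 3t⁴ + t³ + t + 1.
The leading coefficient is 3.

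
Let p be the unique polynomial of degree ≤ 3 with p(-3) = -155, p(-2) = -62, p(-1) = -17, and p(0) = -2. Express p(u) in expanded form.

Using the Lagrange interpolation formula with nodes -3, -2, -1, 0:
  L_0(u) = (u + 2)(u + 1)u / -6
  L_1(u) = (u + 3)(u + 1)u / 2
  L_2(u) = (u + 3)(u + 2)u / -2
  L_3(u) = (u + 3)(u + 2)(u + 1) / 6
Then p(u) = -155·L_0(u) - 62·L_1(u) - 17·L_2(u) - 2·L_3(u).
Expanding and collecting terms gives p(u) = 3u³ - 6u² + 6u - 2.
Check: p(-1) = -17. ✓

p(u) = 3u^3 - 6u^2 + 6u - 2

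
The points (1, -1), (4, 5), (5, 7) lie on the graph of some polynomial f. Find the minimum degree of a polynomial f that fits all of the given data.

1

Divided differences on the nodes 1, 4, 5:
  order 0: -1  5  7
  order 1: 2  2
  order 2: 0
The order-1 divided differences are all 2 (nonzero) and every higher order vanishes, so the data lies on a polynomial of degree exactly 1.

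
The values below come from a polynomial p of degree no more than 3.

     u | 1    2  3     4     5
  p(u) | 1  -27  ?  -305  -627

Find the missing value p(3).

The 4 known points determine the degree-3 polynomial uniquely.
Write p(u) = au^3 + bu^2 + cu + d. Substituting each data point gives a linear system:
  a + b + c + d = 1
  8a + 4b + 2c + d = -27
  64a + 16b + 4c + d = -305
  125a + 25b + 5c + d = -627
Solving the system yields a = -6, b = 5, c = -1, d = 3.
So p(u) = -6u³ + 5u² - u + 3.
Then p(3) = -117.

-117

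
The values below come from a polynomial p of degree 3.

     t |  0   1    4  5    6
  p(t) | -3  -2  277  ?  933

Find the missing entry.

The 4 known points determine the degree-3 polynomial uniquely.
Write p(t) = at^3 + bt^2 + ct + d. Substituting each data point gives a linear system:
  d = -3
  a + b + c + d = -2
  64a + 16b + 4c + d = 277
  216a + 36b + 6c + d = 933
Solving the system yields a = 4, b = 3, c = -6, d = -3.
So p(t) = 4t^3 + 3t^2 - 6t - 3.
Then p(5) = 542.

542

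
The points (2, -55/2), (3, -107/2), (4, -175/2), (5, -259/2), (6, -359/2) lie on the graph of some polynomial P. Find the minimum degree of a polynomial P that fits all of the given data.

Forward differences of the values at s = 2, 3, 4, 5, 6:
  P  : -55/2  -107/2  -175/2  -259/2  -359/2
  Δ  : -26  -34  -42  -50
  Δ^2: -8  -8  -8
  Δ^3: 0  0
  Δ^4: 0
The second differences are constant (-8) and nonzero, while all higher differences vanish, so the minimal degree is 2.

2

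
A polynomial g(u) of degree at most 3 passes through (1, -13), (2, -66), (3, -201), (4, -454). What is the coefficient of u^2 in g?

-5

Write g(u) = au^3 + bu^2 + cu + d. Substituting each data point gives a linear system:
  a + b + c + d = -13
  8a + 4b + 2c + d = -66
  27a + 9b + 3c + d = -201
  64a + 16b + 4c + d = -454
Solving the system yields a = -6, b = -5, c = 4, d = -6.
So g(u) = -6u³ - 5u² + 4u - 6.
The coefficient of u^2 is -5.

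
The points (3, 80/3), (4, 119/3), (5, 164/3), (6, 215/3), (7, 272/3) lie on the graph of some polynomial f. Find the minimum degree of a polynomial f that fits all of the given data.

Forward differences of the values at s = 3, 4, 5, 6, 7:
  f  : 80/3  119/3  164/3  215/3  272/3
  Δ  : 13  15  17  19
  Δ^2: 2  2  2
  Δ^3: 0  0
  Δ^4: 0
The second differences are constant (2) and nonzero, while all higher differences vanish, so the minimal degree is 2.

2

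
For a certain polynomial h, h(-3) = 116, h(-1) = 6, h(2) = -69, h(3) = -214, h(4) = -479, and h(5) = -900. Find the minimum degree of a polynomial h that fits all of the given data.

3

Divided differences on the nodes -3, -1, 2, 3, 4, 5:
  order 0: 116  6  -69  -214  -479  -900
  order 1: -55  -25  -145  -265  -421
  order 2: 6  -30  -60  -78
  order 3: -6  -6  -6
  order 4: 0  0
  order 5: 0
The order-3 divided differences are all -6 (nonzero) and every higher order vanishes, so the data lies on a polynomial of degree exactly 3.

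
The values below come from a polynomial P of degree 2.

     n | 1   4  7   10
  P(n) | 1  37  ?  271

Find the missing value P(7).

The 3 known points determine the degree-2 polynomial uniquely.
Write P(n) = an^2 + bn + c. Substituting each data point gives a linear system:
  a + b + c = 1
  16a + 4b + c = 37
  100a + 10b + c = 271
Solving the system yields a = 3, b = -3, c = 1.
So P(n) = 3n^2 - 3n + 1.
Then P(7) = 127.

127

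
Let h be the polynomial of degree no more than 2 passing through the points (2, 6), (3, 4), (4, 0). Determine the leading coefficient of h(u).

Write h(u) = au^2 + bu + c. Substituting each data point gives a linear system:
  4a + 2b + c = 6
  9a + 3b + c = 4
  16a + 4b + c = 0
Solving the system yields a = -1, b = 3, c = 4.
So h(u) = -u^2 + 3u + 4.
The leading coefficient is -1.

-1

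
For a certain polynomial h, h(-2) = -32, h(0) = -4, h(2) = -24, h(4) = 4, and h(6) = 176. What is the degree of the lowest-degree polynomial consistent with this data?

3

Forward differences of the values at s = -2, 0, 2, 4, 6:
  h  : -32  -4  -24  4  176
  Δ  : 28  -20  28  172
  Δ^2: -48  48  144
  Δ^3: 96  96
  Δ^4: 0
The third differences are constant (96) and nonzero, while all higher differences vanish, so the minimal degree is 3.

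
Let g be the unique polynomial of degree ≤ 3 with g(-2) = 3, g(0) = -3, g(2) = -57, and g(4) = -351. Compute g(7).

Write g(t) = at^3 + bt^2 + ct + d. Substituting each data point gives a linear system:
  -8a + 4b - 2c + d = 3
  d = -3
  8a + 4b + 2c + d = -57
  64a + 16b + 4c + d = -351
Solving the system yields a = -4, b = -6, c = 1, d = -3.
So g(t) = -4t³ - 6t² + t - 3.
Then g(7) = -1662.

-1662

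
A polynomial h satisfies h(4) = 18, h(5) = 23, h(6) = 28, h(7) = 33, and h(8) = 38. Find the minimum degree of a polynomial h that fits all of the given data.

Forward differences of the values at n = 4, 5, 6, 7, 8:
  h  : 18  23  28  33  38
  Δ  : 5  5  5  5
  Δ^2: 0  0  0
  Δ^3: 0  0
  Δ^4: 0
The first differences are constant (5) and nonzero, while all higher differences vanish, so the minimal degree is 1.

1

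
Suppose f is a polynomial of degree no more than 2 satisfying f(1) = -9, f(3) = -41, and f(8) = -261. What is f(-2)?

-21

Using the Lagrange interpolation formula with nodes 1, 3, 8:
  L_0(t) = (t - 3)(t - 8) / 14
  L_1(t) = (t - 1)(t - 8) / -10
  L_2(t) = (t - 1)(t - 3) / 35
Then f(t) = -9·L_0(t) - 41·L_1(t) - 261·L_2(t).
Expanding and collecting terms gives f(t) = -4t² - 5.
Evaluating at t = -2: f(-2) = -21.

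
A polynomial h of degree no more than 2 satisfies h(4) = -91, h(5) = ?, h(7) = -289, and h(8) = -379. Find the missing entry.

-145

The 3 known points determine the degree-2 polynomial uniquely.
Write h(t) = at^2 + bt + c. Substituting each data point gives a linear system:
  16a + 4b + c = -91
  49a + 7b + c = -289
  64a + 8b + c = -379
Solving the system yields a = -6, b = 0, c = 5.
So h(t) = -6t² + 5.
Then h(5) = -145.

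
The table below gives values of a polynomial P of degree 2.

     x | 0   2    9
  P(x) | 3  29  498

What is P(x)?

Write P(x) = ax^2 + bx + c. Substituting each data point gives a linear system:
  c = 3
  4a + 2b + c = 29
  81a + 9b + c = 498
Solving the system yields a = 6, b = 1, c = 3.
So P(x) = 6x² + x + 3.
Check: P(2) = 29. ✓

P(x) = 6x^2 + x + 3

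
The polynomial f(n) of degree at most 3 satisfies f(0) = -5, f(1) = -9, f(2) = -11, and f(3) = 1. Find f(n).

Write f(n) = an^3 + bn^2 + cn + d. Substituting each data point gives a linear system:
  d = -5
  a + b + c + d = -9
  8a + 4b + 2c + d = -11
  27a + 9b + 3c + d = 1
Solving the system yields a = 2, b = -5, c = -1, d = -5.
So f(n) = 2n^3 - 5n^2 - n - 5.
Check: f(2) = -11. ✓

f(n) = 2n^3 - 5n^2 - n - 5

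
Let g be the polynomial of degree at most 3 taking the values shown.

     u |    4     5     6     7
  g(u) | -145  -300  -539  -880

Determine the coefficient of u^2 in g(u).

3

Write g(u) = au^3 + bu^2 + cu + d. Substituting each data point gives a linear system:
  64a + 16b + 4c + d = -145
  125a + 25b + 5c + d = -300
  216a + 36b + 6c + d = -539
  343a + 49b + 7c + d = -880
Solving the system yields a = -3, b = 3, c = 1, d = -5.
So g(u) = -3u^3 + 3u^2 + u - 5.
The coefficient of u^2 is 3.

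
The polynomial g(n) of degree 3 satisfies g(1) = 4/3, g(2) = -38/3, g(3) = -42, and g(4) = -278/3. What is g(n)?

g(n) = -n^3 - (5/3)n^2 - 2n + 6

Write g(n) = an^3 + bn^2 + cn + d. Substituting each data point gives a linear system:
  a + b + c + d = 4/3
  8a + 4b + 2c + d = -38/3
  27a + 9b + 3c + d = -42
  64a + 16b + 4c + d = -278/3
Solving the system yields a = -1, b = -5/3, c = -2, d = 6.
So g(n) = -n^3 - (5/3)n^2 - 2n + 6.
Check: g(2) = -38/3. ✓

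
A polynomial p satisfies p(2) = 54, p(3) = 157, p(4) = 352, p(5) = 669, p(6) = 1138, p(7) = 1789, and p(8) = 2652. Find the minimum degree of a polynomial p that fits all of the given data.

Forward differences of the values at u = 2, 3, 4, 5, 6, 7, 8:
  p  : 54  157  352  669  1138  1789  2652
  Δ  : 103  195  317  469  651  863
  Δ^2: 92  122  152  182  212
  Δ^3: 30  30  30  30
  Δ^4: 0  0  0
  Δ^5: 0  0
  Δ^6: 0
The third differences are constant (30) and nonzero, while all higher differences vanish, so the minimal degree is 3.

3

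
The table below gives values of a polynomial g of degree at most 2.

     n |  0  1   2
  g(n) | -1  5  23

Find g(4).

95

Forward differences of the values at n = 0, 1, 2:
  g  : -1  5  23
  Δ  : 6  18
  Δ^2: 12
The second differences are constant, confirming degree 2.
Interpolating (Newton forward form) and evaluating at n = 4 gives g(4) = 95.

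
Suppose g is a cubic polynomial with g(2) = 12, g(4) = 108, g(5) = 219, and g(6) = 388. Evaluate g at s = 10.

1884

Write g(s) = as^3 + bs^2 + cs + d. Substituting each data point gives a linear system:
  8a + 4b + 2c + d = 12
  64a + 16b + 4c + d = 108
  125a + 25b + 5c + d = 219
  216a + 36b + 6c + d = 388
Solving the system yields a = 2, b = -1, c = -2, d = 4.
So g(s) = 2s^3 - s^2 - 2s + 4.
Then g(10) = 1884.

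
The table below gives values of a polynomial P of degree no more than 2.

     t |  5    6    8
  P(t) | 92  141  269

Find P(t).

Write P(t) = at^2 + bt + c. Substituting each data point gives a linear system:
  25a + 5b + c = 92
  36a + 6b + c = 141
  64a + 8b + c = 269
Solving the system yields a = 5, b = -6, c = -3.
So P(t) = 5t² - 6t - 3.
Check: P(5) = 92. ✓

P(t) = 5t^2 - 6t - 3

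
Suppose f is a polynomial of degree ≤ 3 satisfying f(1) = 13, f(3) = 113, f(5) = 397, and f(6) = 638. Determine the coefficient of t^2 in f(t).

5

Write f(t) = at^3 + bt^2 + ct + d. Substituting each data point gives a linear system:
  a + b + c + d = 13
  27a + 9b + 3c + d = 113
  125a + 25b + 5c + d = 397
  216a + 36b + 6c + d = 638
Solving the system yields a = 2, b = 5, c = 4, d = 2.
So f(t) = 2t³ + 5t² + 4t + 2.
The coefficient of t^2 is 5.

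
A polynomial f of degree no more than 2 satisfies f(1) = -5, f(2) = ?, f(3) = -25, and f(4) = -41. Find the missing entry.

The 3 known points determine the degree-2 polynomial uniquely.
Write f(x) = ax^2 + bx + c. Substituting each data point gives a linear system:
  a + b + c = -5
  9a + 3b + c = -25
  16a + 4b + c = -41
Solving the system yields a = -2, b = -2, c = -1.
So f(x) = -2x^2 - 2x - 1.
Then f(2) = -13.

-13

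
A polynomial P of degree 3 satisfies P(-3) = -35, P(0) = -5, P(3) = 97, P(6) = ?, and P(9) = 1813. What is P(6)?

595

On equispaced nodes a degree-3 polynomial has vanishing fourth forward difference, so
  P(-3) - 4·P(0) + 6·P(3) - 4·P(6) + P(9) = 0.
Substituting the known values and solving for P(6):
  -4·P(6) = -2380
  P(6) = 595.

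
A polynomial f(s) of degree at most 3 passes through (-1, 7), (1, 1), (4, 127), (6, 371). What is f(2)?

19

Write f(s) = as^3 + bs^2 + cs + d. Substituting each data point gives a linear system:
  -a + b - c + d = 7
  a + b + c + d = 1
  64a + 16b + 4c + d = 127
  216a + 36b + 6c + d = 371
Solving the system yields a = 1, b = 5, c = -4, d = -1.
So f(s) = s³ + 5s² - 4s - 1.
Then f(2) = 19.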